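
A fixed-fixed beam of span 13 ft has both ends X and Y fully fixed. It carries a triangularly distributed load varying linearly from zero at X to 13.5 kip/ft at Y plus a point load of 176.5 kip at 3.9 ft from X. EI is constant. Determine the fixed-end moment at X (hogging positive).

M_X = 413.3 kip·ft

Take the two fixed-end moments M_X, M_Y as redundants; the released structure is the simple span XY.
On the primary (simply-supported) span, the end slopes from the loading are:
  at X: triangular load, peak 13.5: 7w₀L³/(360EI) = 576.7/EI
  at Y: triangular load, peak 13.5: w₀L³/(45EI) = 659.1/EI
  at X: point load 176.5 at a = 3.9: Pab(L + b)/(6LEI) = 1775/EI
  at Y: point load 176.5 at a = 3.9: Pab(L + a)/(6LEI) = 1357/EI
  θ_X0 = 2352/EI,  θ_Y0 = 2016/EI
Flexibility coefficients: a unit moment at one end gives L/(3EI) there and L/(6EI) at the far end, so f₁₁ = f₂₂ = 4.333/EI and f₁₂ = f₂₁ = 2.167/EI.
Compatibility — zero rotation at each built-in end:
  4.333 M_X + 2.167 M_Y = 2352
  2.167 M_X + 4.333 M_Y = 2016
Solving the pair gives M_X = 413.3 kip·ft and M_Y = 258.6 kip·ft (hogging).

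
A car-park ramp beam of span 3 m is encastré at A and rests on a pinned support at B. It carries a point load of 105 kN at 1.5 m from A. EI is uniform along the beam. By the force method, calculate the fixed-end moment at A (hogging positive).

M_A = 59.06 kN·m

Release the roller at B. Primary structure: cantilever fixed at A.
Free-end deflection of the primary structure under the applied loading (downward +):
  point load 105 at a = 1.5: Pa²(3L − a)/(6EI) = 295.3/EI
Flexibility coefficient — unit upward force at B: δ_{BB} = L³/(3EI) = 9/EI.
The prop prevents deflection at B: R_B = δ_0/δ_{BB} = 295.3/9 = 32.81 kN.
Moment equilibrium about A: M_A = Σ(load moments about A) − R_B·L = 157.5 − 32.81×3 = 59.06 kN·m.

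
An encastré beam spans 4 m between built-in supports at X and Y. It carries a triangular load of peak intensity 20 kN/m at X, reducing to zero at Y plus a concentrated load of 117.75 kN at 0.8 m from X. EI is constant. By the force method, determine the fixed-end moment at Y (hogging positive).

M_Y = 25.74 kN·m

Take the two fixed-end moments M_X, M_Y as redundants; the released structure is the simple span XY.
End rotations of the released simple span under the applied load (×1/EI):
  at X: triangular load, peak 20: w₀L³/(45EI) = 28.44/EI
  at Y: triangular load, peak 20: 7w₀L³/(360EI) = 24.89/EI
  at X: point load 117.75 at a = 0.8: Pab(L + b)/(6LEI) = 90.43/EI
  at Y: point load 117.75 at a = 0.8: Pab(L + a)/(6LEI) = 60.29/EI
  θ_X0 = 118.9/EI,  θ_Y0 = 85.18/EI
Flexibility coefficients: a unit moment at one end gives L/(3EI) there and L/(6EI) at the far end, so f₁₁ = f₂₂ = 1.333/EI and f₁₂ = f₂₁ = 0.6667/EI.
Compatibility — zero rotation at each built-in end:
  1.333 M_X + 0.6667 M_Y = 118.9
  0.6667 M_X + 1.333 M_Y = 85.18
Solving the pair gives M_X = 76.29 kN·m and M_Y = 25.74 kN·m (hogging).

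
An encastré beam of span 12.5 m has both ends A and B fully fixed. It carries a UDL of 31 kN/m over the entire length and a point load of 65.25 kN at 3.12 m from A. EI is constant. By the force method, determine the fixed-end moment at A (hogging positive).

M_A = 518.3 kN·m

Take the two fixed-end moments M_A, M_B as redundants; the released structure is the simple span AB.
Simple-span end rotations at A and B under the given loads:
  at A: UDL 31: wL³/(24EI) = 2523/EI
  at B: UDL 31: wL³/(24EI) = 2523/EI
  at A: point load 65.25 at a = 3.12: Pab(L + b)/(6LEI) = 557.1/EI
  at B: point load 65.25 at a = 3.12: Pab(L + a)/(6LEI) = 397.7/EI
  θ_A0 = 3080/EI,  θ_B0 = 2920/EI
Flexibility coefficients: a unit moment at one end gives L/(3EI) there and L/(6EI) at the far end, so f₁₁ = f₂₂ = 4.167/EI and f₁₂ = f₂₁ = 2.083/EI.
Compatibility — zero rotation at each built-in end:
  4.167 M_A + 2.083 M_B = 3080
  2.083 M_A + 4.167 M_B = 2920
Solving the pair gives M_A = 518.3 kN·m and M_B = 441.8 kN·m (hogging).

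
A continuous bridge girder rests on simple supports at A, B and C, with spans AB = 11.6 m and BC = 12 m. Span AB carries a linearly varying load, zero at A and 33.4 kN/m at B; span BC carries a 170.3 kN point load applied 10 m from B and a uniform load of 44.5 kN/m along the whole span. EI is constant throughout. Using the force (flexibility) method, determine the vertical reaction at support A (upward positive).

Insert a hinge at B; M_B is the redundant, and each span becomes simply supported.
Rotations at B on the released spans (each span's end-slope, ×1/EI):
  span AB: triangular load, peak 33.4: w₀L³/(45EI) = 1159/EI
  span BC: point load 170.3 at a = 10: Pab(L + b)/(6LEI) = 662.3/EI
  span BC: UDL 44.5: wL³/(24EI) = 3204/EI
  relative rotation θ_0 = (1159 + 3866)/EI = 5025/EI
A unit hogging moment at B produces rotation L₁/(3EI) + L₂/(3EI) = 7.867/EI.
Compatibility: M_B·(L₁+L₂)/(3EI) = θ_0, giving M_B = 638.7 kN·m (hogging).
Span AB, ΣM about A with M_B applied at B: R_B^{AB}·11.6 = 1498 + 638.7, so R_B^{AB} = 184.2 kN and R_A = 193.7 − 184.2 = 9.509 kN.

R_A = 9.509 kN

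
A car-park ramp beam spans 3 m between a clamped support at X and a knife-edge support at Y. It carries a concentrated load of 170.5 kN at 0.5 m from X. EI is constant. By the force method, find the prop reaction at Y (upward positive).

Release the roller at Y. Primary structure: cantilever fixed at X.
Deflection at Y on the released cantilever, summing each load's contribution:
  point load 170.5 at a = 0.5: Pa²(3L − a)/(6EI) = 60.39/EI
Tip deflection under a unit load at Y: L³/(3EI) = 9/EI.
The prop prevents deflection at Y: R_Y = δ_0/δ_{YY} = 60.39/9 = 6.709 kN.

R_Y = 6.709 kN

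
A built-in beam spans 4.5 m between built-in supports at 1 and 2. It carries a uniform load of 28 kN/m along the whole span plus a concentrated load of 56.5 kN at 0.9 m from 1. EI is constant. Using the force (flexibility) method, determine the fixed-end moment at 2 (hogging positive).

M_2 = 55.39 kN·m

Release both end moments; the primary structure is a simply-supported span 12 with redundants M_1 and M_2.
Simple-span end rotations at 1 and 2 under the given loads:
  at 1: UDL 28: wL³/(24EI) = 106.3/EI
  at 2: UDL 28: wL³/(24EI) = 106.3/EI
  at 1: point load 56.5 at a = 0.9: Pab(L + b)/(6LEI) = 54.92/EI
  at 2: point load 56.5 at a = 0.9: Pab(L + a)/(6LEI) = 36.61/EI
  θ_10 = 161.2/EI,  θ_20 = 142.9/EI
Flexibility coefficients: a unit moment at one end gives L/(3EI) there and L/(6EI) at the far end, so f₁₁ = f₂₂ = 1.5/EI and f₁₂ = f₂₁ = 0.75/EI.
Compatibility — zero rotation at each built-in end:
  1.5 M_1 + 0.75 M_2 = 161.2
  0.75 M_1 + 1.5 M_2 = 142.9
Solving the pair gives M_1 = 79.79 kN·m and M_2 = 55.39 kN·m (hogging).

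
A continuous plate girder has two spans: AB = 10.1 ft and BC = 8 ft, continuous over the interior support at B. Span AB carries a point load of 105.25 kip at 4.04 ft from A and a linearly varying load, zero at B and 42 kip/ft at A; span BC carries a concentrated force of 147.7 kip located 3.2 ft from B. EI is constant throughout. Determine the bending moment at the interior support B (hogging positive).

M_B = 339.4 kip·ft

Release continuity at B by inserting a hinge; the redundant is the internal moment M_B. The primary structure is two simply-supported spans AB and BC.
End slopes at the hinge B, treating each span as simply supported:
  span AB: point load 105.25 at a = 4.04: Pab(L + a)/(6LEI) = 601.2/EI
  span AB: triangular load, peak 42: 7w₀L³/(360EI) = 841.4/EI
  span BC: point load 147.7 at a = 3.2: Pab(L + b)/(6LEI) = 605/EI
  relative rotation θ_0 = (1443 + 605)/EI = 2048/EI
A unit hogging moment at B produces rotation L₁/(3EI) + L₂/(3EI) = 6.033/EI.
Compatibility: M_B·(L₁+L₂)/(3EI) = θ_0, giving M_B = 339.4 kip·ft (hogging).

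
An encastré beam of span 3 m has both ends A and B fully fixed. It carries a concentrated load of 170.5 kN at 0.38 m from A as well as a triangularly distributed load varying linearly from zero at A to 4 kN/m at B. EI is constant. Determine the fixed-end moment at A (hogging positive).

Release both end moments; the primary structure is a simply-supported span AB with redundants M_A and M_B.
On the primary (simply-supported) span, the end slopes from the loading are:
  at A: point load 170.5 at a = 0.38: Pab(L + b)/(6LEI) = 53/EI
  at B: point load 170.5 at a = 0.38: Pab(L + a)/(6LEI) = 31.88/EI
  at A: triangular load, peak 4: 7w₀L³/(360EI) = 2.1/EI
  at B: triangular load, peak 4: w₀L³/(45EI) = 2.4/EI
  θ_A0 = 55.1/EI,  θ_B0 = 34.28/EI
Flexibility coefficients: a unit moment at one end gives L/(3EI) there and L/(6EI) at the far end, so f₁₁ = f₂₂ = 1/EI and f₁₂ = f₂₁ = 0.5/EI.
Compatibility — zero rotation at each built-in end:
  1 M_A + 0.5 M_B = 55.1
  0.5 M_A + 1 M_B = 34.28
Solving the pair gives M_A = 50.62 kN·m and M_B = 8.967 kN·m (hogging).

M_A = 50.62 kN·m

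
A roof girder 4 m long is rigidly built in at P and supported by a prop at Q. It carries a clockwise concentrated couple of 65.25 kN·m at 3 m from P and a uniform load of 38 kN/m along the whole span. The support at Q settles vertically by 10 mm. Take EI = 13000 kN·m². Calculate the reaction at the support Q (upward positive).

Choose R_Q as the redundant. The primary structure is the cantilever fixed at P.
Deflection at Q on the released cantilever, summing each load's contribution:
  clockwise couple 65.25 at a = 3: M₀a(2L − a)/(2EI) = 489.4/EI
  UDL 38: wL⁴/(8EI) = 1216/EI
  δ_0 = 1705/EI
Tip deflection under a unit load at Q: L³/(3EI) = 21.33/EI.
With EI = 13000 kN·m²: δ_0 = 0.13118 m and δ_{QQ} = 0.001641 m/kN.
Compatibility — the beam at Q must follow the support down by 0.01 m: δ_0 − R_Q·δ_{QQ} = 0.01, so R_Q = (0.13118 − 0.01)/0.001641 = 73.85 kN.

R_Q = 73.85 kN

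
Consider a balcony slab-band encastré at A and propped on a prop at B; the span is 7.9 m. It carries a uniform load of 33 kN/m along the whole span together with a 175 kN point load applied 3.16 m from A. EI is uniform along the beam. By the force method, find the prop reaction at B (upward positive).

R_B = 134.2 kN

Release the roller at B. Primary structure: cantilever fixed at A.
Free-end deflection of the primary structure under the applied loading (downward +):
  UDL 33: wL⁴/(8EI) = 16067/EI
  point load 175 at a = 3.16: Pa²(3L − a)/(6EI) = 5982/EI
  δ_0 = 22049/EI
Flexibility coefficient — unit upward force at B: δ_{BB} = L³/(3EI) = 164.3/EI.
Compatibility at B: δ_0 − R_B·δ_{BB} = 0, so R_B = 22049/164.3 = 134.2 kN.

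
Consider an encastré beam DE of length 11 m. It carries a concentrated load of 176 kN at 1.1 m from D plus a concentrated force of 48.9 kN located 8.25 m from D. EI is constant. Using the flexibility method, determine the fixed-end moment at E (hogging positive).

Take the two fixed-end moments M_D, M_E as redundants; the released structure is the simple span DE.
On the primary (simply-supported) span, the end slopes from the loading are:
  at D: point load 176 at a = 1.1: Pab(L + b)/(6LEI) = 606.9/EI
  at E: point load 176 at a = 1.1: Pab(L + a)/(6LEI) = 351.4/EI
  at D: point load 48.9 at a = 8.25: Pab(L + b)/(6LEI) = 231.1/EI
  at E: point load 48.9 at a = 8.25: Pab(L + a)/(6LEI) = 323.6/EI
  θ_D0 = 838.1/EI,  θ_E0 = 675/EI
Flexibility coefficients: a unit moment at one end gives L/(3EI) there and L/(6EI) at the far end, so f₁₁ = f₂₂ = 3.667/EI and f₁₂ = f₂₁ = 1.833/EI.
Compatibility — zero rotation at each built-in end:
  3.667 M_D + 1.833 M_E = 838.1
  1.833 M_D + 3.667 M_E = 675
Solving the pair gives M_D = 182 kN·m and M_E = 93.07 kN·m (hogging).

M_E = 93.07 kN·m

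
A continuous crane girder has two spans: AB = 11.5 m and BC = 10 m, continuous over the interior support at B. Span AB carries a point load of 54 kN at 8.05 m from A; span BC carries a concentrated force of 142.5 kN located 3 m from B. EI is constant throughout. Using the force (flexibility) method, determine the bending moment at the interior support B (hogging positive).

M_B = 177.6 kN·m

Release continuity at B by inserting a hinge; the redundant is the internal moment M_B. The primary structure is two simply-supported spans AB and BC.
Rotations at B on the released spans (each span's end-slope, ×1/EI):
  span AB: point load 54 at a = 8.05: Pab(L + a)/(6LEI) = 424.9/EI
  span BC: point load 142.5 at a = 3: Pab(L + b)/(6LEI) = 847.9/EI
  relative rotation θ_0 = (424.9 + 847.9)/EI = 1273/EI
A unit hogging moment at B produces rotation L₁/(3EI) + L₂/(3EI) = 7.167/EI.
Compatibility: M_B·(L₁+L₂)/(3EI) = θ_0, giving M_B = 177.6 kN·m (hogging).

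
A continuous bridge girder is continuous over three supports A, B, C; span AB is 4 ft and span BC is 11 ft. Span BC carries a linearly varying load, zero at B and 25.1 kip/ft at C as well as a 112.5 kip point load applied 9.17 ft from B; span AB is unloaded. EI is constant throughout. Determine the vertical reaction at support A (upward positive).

R_A = -50.83 kip

Take M_B as the redundant. Released structure: two simple spans AB and BC with a hinge at B.
Rotations at B on the released spans (each span's end-slope, ×1/EI):
  span BC: triangular load, peak 25.1: 7w₀L³/(360EI) = 649.6/EI
  span BC: point load 112.5 at a = 9.17: Pab(L + b)/(6LEI) = 367/EI
  relative rotation θ_0 = (0 + 1017)/EI = 1017/EI
A unit hogging moment at B produces rotation L₁/(3EI) + L₂/(3EI) = 5/EI.
Slope continuity at B: θ_0 = M_B·5/EI, so M_B = 1017/5 = 203.3 kip·ft (hogging).
Span AB, ΣM about A with M_B applied at B: R_B^{AB}·4 = 0 + 203.3, so R_B^{AB} = 50.83 kip and R_A = 0 − 50.83 = -50.83 kip.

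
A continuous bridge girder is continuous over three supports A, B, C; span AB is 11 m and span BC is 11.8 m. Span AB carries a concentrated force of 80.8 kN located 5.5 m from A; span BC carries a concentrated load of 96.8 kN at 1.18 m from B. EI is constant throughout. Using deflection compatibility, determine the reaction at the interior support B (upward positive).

Insert a hinge at B; M_B is the redundant, and each span becomes simply supported.
Rotations at B on the released spans (each span's end-slope, ×1/EI):
  span AB: point load 80.8 at a = 5.5: Pab(L + a)/(6LEI) = 611/EI
  span BC: point load 96.8 at a = 1.18: Pab(L + b)/(6LEI) = 384.1/EI
  relative rotation θ_0 = (611 + 384.1)/EI = 995.2/EI
A unit hogging moment at B produces rotation L₁/(3EI) + L₂/(3EI) = 7.6/EI.
Compatibility: M_B·(L₁+L₂)/(3EI) = θ_0, giving M_B = 130.9 kN·m (hogging).
Span AB, ΣM about A with M_B applied at B: R_B^{AB}·11 = 444.4 + 130.9, so R_B^{AB} = 52.3 kN and R_A = 80.8 − 52.3 = 28.5 kN.
Span BC, ΣM about C: R_B^{BC}·11.8 = 1028 + 130.9, so R_B^{BC} = 98.22 kN and R_C = 96.8 − 98.22 = -1.417 kN.
R_B = 52.3 + 98.22 = 150.5 kN.

R_B = 150.5 kN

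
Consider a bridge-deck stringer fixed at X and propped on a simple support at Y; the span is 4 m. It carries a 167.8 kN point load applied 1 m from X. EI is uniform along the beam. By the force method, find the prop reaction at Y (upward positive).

R_Y = 14.42 kN

Release the roller at Y. Primary structure: cantilever fixed at X.
Free-end deflection of the primary structure under the applied loading (downward +):
  point load 167.8 at a = 1: Pa²(3L − a)/(6EI) = 307.6/EI
Flexibility coefficient — unit upward force at Y: δ_{YY} = L³/(3EI) = 21.33/EI.
The prop prevents deflection at Y: R_Y = δ_0/δ_{YY} = 307.6/21.33 = 14.42 kN.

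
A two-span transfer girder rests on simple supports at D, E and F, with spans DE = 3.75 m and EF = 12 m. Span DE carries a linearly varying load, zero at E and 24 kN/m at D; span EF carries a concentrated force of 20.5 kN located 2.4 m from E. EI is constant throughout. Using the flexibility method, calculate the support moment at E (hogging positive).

M_E = 31.68 kN·m

Release continuity at E by inserting a hinge; the redundant is the internal moment M_E. The primary structure is two simply-supported spans DE and EF.
End slopes at the hinge E, treating each span as simply supported:
  span DE: triangular load, peak 24: 7w₀L³/(360EI) = 24.61/EI
  span EF: point load 20.5 at a = 2.4: Pab(L + b)/(6LEI) = 141.7/EI
  relative rotation θ_0 = (24.61 + 141.7)/EI = 166.3/EI
A unit hogging moment at E produces rotation L₁/(3EI) + L₂/(3EI) = 5.25/EI.
Compatibility: M_E·(L₁+L₂)/(3EI) = θ_0, giving M_E = 31.68 kN·m (hogging).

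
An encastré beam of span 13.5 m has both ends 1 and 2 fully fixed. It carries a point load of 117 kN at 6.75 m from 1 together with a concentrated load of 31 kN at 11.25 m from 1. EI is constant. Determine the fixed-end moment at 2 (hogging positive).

M_2 = 245.9 kN·m

Take the two fixed-end moments M_1, M_2 as redundants; the released structure is the simple span 12.
End rotations of the released simple span under the applied load (×1/EI):
  at 1: point load 117 at a = 6.75: Pab(L + b)/(6LEI) = 1333/EI
  at 2: point load 117 at a = 6.75: Pab(L + a)/(6LEI) = 1333/EI
  at 1: point load 31 at a = 11.25: Pab(L + b)/(6LEI) = 152.6/EI
  at 2: point load 31 at a = 11.25: Pab(L + a)/(6LEI) = 239.8/EI
  θ_10 = 1485/EI,  θ_20 = 1572/EI
Flexibility coefficients: a unit moment at one end gives L/(3EI) there and L/(6EI) at the far end, so f₁₁ = f₂₂ = 4.5/EI and f₁₂ = f₂₁ = 2.25/EI.
Compatibility — zero rotation at each built-in end:
  4.5 M_1 + 2.25 M_2 = 1485
  2.25 M_1 + 4.5 M_2 = 1572
Solving the pair gives M_1 = 207.1 kN·m and M_2 = 245.9 kN·m (hogging).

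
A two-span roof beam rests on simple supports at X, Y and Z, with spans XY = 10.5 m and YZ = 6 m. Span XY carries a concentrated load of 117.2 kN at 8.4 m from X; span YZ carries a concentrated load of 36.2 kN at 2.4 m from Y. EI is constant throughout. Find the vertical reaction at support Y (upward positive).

Release continuity at Y by inserting a hinge; the redundant is the internal moment M_Y. The primary structure is two simply-supported spans XY and YZ.
Discontinuity in slope at Y on the released structure — sum the simple-span end rotations:
  span XY: point load 117.2 at a = 8.4: Pab(L + a)/(6LEI) = 620.2/EI
  span YZ: point load 36.2 at a = 2.4: Pab(L + b)/(6LEI) = 83.4/EI
  relative rotation θ_0 = (620.2 + 83.4)/EI = 703.6/EI
A unit hogging moment at Y produces rotation L₁/(3EI) + L₂/(3EI) = 5.5/EI.
Compatibility: M_Y·(L₁+L₂)/(3EI) = θ_0, giving M_Y = 127.9 kN·m (hogging).
Span XY, ΣM about X with M_Y applied at Y: R_Y^{XY}·10.5 = 984.5 + 127.9, so R_Y^{XY} = 105.9 kN and R_X = 117.2 − 105.9 = 11.26 kN.
Span YZ, ΣM about Z: R_Y^{YZ}·6 = 130.3 + 127.9, so R_Y^{YZ} = 43.04 kN and R_Z = 36.2 − 43.04 = -6.842 kN.
R_Y = 105.9 + 43.04 = 149 kN.

R_Y = 149 kN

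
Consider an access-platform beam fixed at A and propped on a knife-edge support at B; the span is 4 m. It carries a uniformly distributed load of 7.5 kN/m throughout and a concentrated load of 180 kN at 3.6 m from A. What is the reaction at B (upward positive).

R_B = 164.3 kN

Take the reaction at B as the redundant and release it; the primary structure is a cantilever fixed at A.
Primary-structure tip deflection at B by superposition:
  UDL 7.5: wL⁴/(8EI) = 240/EI
  point load 180 at a = 3.6: Pa²(3L − a)/(6EI) = 3266/EI
  δ_0 = 3506/EI
Flexibility coefficient — unit upward force at B: δ_{BB} = L³/(3EI) = 21.33/EI.
The prop prevents deflection at B: R_B = δ_0/δ_{BB} = 3506/21.33 = 164.3 kN.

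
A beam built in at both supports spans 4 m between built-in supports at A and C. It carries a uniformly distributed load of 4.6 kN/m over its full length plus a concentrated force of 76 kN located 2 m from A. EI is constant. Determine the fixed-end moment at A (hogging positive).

M_A = 44.13 kN·m

Take the two fixed-end moments M_A, M_C as redundants; the released structure is the simple span AC.
Simple-span end rotations at A and C under the given loads:
  at A: UDL 4.6: wL³/(24EI) = 12.27/EI
  at C: UDL 4.6: wL³/(24EI) = 12.27/EI
  at A: point load 76 at a = 2: Pab(L + b)/(6LEI) = 76/EI
  at C: point load 76 at a = 2: Pab(L + a)/(6LEI) = 76/EI
  θ_A0 = 88.27/EI,  θ_C0 = 88.27/EI
Flexibility coefficients: a unit moment at one end gives L/(3EI) there and L/(6EI) at the far end, so f₁₁ = f₂₂ = 1.333/EI and f₁₂ = f₂₁ = 0.6667/EI.
Compatibility — zero rotation at each built-in end:
  1.333 M_A + 0.6667 M_C = 88.27
  0.6667 M_A + 1.333 M_C = 88.27
Solving the pair gives M_A = 44.13 kN·m and M_C = 44.13 kN·m (hogging).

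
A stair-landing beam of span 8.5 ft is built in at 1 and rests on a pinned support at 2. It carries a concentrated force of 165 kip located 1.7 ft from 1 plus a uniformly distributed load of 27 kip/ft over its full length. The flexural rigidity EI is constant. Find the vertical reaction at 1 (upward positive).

R_1 = 299.2 kip

Take the reaction at 2 as the redundant and release it; the primary structure is a cantilever fixed at 1.
Deflection at 2 on the released cantilever, summing each load's contribution:
  point load 165 at a = 1.7: Pa²(3L − a)/(6EI) = 1892/EI
  UDL 27: wL⁴/(8EI) = 17618/EI
  δ_0 = 19509/EI
Tip deflection under a unit load at 2: L³/(3EI) = 204.7/EI.
Compatibility at 2: δ_0 − R_2·δ_{22} = 0, so R_2 = 19509/204.7 = 95.3 kip.
Vertical equilibrium: R_1 = ΣP − R_2 = 394.5 − 95.3 = 299.2 kip.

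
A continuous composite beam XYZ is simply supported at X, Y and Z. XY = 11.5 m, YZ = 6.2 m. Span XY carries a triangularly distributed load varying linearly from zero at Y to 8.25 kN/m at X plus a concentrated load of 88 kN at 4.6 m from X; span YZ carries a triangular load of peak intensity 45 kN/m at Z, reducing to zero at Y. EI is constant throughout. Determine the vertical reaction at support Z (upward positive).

Insert a hinge at Y; M_Y is the redundant, and each span becomes simply supported.
Discontinuity in slope at Y on the released structure — sum the simple-span end rotations:
  span XY: triangular load, peak 8.25: 7w₀L³/(360EI) = 244/EI
  span XY: point load 88 at a = 4.6: Pab(L + a)/(6LEI) = 651.7/EI
  span YZ: triangular load, peak 45: 7w₀L³/(360EI) = 208.5/EI
  relative rotation θ_0 = (895.7 + 208.5)/EI = 1104/EI
A unit hogging moment at Y produces rotation L₁/(3EI) + L₂/(3EI) = 5.9/EI.
Slope continuity at Y: θ_0 = M_Y·5.9/EI, so M_Y = 1104/5.9 = 187.2 kN·m (hogging).
Span YZ, ΣM about Z: R_Y^{YZ}·6.2 = 288.3 + 187.2, so R_Y^{YZ} = 76.69 kN and R_Z = 139.5 − 76.69 = 62.81 kN.

R_Z = 62.81 kN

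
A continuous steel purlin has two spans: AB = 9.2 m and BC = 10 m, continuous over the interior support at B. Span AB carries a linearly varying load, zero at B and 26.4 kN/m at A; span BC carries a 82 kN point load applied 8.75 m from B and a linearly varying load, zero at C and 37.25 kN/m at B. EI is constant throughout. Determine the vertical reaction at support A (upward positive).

R_A = 57.26 kN

Insert a hinge at B; M_B is the redundant, and each span becomes simply supported.
Discontinuity in slope at B on the released structure — sum the simple-span end rotations:
  span AB: triangular load, peak 26.4: 7w₀L³/(360EI) = 399.7/EI
  span BC: point load 82 at a = 8.75: Pab(L + b)/(6LEI) = 168.2/EI
  span BC: triangular load, peak 37.25: w₀L³/(45EI) = 827.8/EI
  relative rotation θ_0 = (399.7 + 995.9)/EI = 1396/EI
A unit hogging moment at B produces rotation L₁/(3EI) + L₂/(3EI) = 6.4/EI.
Compatibility: M_B·(L₁+L₂)/(3EI) = θ_0, giving M_B = 218.1 kN·m (hogging).
Span AB, ΣM about A with M_B applied at B: R_B^{AB}·9.2 = 372.4 + 218.1, so R_B^{AB} = 64.18 kN and R_A = 121.4 − 64.18 = 57.26 kN.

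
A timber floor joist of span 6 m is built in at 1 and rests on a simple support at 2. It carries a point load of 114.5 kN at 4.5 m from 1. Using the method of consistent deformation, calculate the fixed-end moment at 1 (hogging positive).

M_1 = 80.51 kN·m

Choose R_2 as the redundant. The primary structure is the cantilever fixed at 1.
Downward deflection at the released point 2 due to the loads:
  point load 114.5 at a = 4.5: Pa²(3L − a)/(6EI) = 5217/EI
Tip deflection under a unit load at 2: L³/(3EI) = 72/EI.
The prop prevents deflection at 2: R_2 = δ_0/δ_{22} = 5217/72 = 72.46 kN.
Moment equilibrium about 1: M_1 = Σ(load moments about 1) − R_2·L = 515.2 − 72.46×6 = 80.51 kN·m.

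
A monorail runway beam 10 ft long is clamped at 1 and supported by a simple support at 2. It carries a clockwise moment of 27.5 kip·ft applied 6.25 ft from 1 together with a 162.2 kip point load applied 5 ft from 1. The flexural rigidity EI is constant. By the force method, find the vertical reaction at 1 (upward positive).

R_1 = 108 kip

Choose R_2 as the redundant. The primary structure is the cantilever fixed at 1.
Primary-structure tip deflection at 2 by superposition:
  clockwise couple 27.5 at a = 6.25: M₀a(2L − a)/(2EI) = 1182/EI
  point load 162.2 at a = 5: Pa²(3L − a)/(6EI) = 16896/EI
  δ_0 = 18077/EI
Flexibility coefficient — unit upward force at 2: δ_{22} = L³/(3EI) = 333.3/EI.
The prop prevents deflection at 2: R_2 = δ_0/δ_{22} = 18077/333.3 = 54.23 kip.
Vertical equilibrium: R_1 = ΣP − R_2 = 162.2 − 54.23 = 108 kip.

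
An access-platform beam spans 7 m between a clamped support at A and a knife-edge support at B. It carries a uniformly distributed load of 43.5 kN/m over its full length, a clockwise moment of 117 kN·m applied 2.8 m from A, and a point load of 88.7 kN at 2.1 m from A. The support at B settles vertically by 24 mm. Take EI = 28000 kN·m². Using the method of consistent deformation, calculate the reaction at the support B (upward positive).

Choose R_B as the redundant. The primary structure is the cantilever fixed at A.
Deflection at B on the released cantilever, summing each load's contribution:
  UDL 43.5: wL⁴/(8EI) = 13055/EI
  clockwise couple 117 at a = 2.8: M₀a(2L − a)/(2EI) = 1835/EI
  point load 88.7 at a = 2.1: Pa²(3L − a)/(6EI) = 1232/EI
  δ_0 = 16122/EI
Flexibility coefficient — unit upward force at B: δ_{BB} = L³/(3EI) = 114.3/EI.
With EI = 28000 kN·m²: δ_0 = 0.57579 m and δ_{BB} = 0.004083 m/kN.
Compatibility — the beam at B must follow the support down by 0.024 m: δ_0 − R_B·δ_{BB} = 0.024, so R_B = (0.57579 − 0.024)/0.004083 = 135.1 kN.

R_B = 135.1 kN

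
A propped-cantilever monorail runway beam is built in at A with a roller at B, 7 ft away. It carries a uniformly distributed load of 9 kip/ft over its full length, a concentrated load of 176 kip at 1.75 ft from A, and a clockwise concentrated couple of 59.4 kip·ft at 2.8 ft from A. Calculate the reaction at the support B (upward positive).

R_B = 46.9 kip

Take the reaction at B as the redundant and release it; the primary structure is a cantilever fixed at A.
Free-end deflection of the primary structure under the applied loading (downward +):
  UDL 9: wL⁴/(8EI) = 2701/EI
  point load 176 at a = 1.75: Pa²(3L − a)/(6EI) = 1729/EI
  clockwise couple 59.4 at a = 2.8: M₀a(2L − a)/(2EI) = 931.4/EI
  δ_0 = 5362/EI
Tip deflection under a unit load at B: L³/(3EI) = 114.3/EI.
The prop prevents deflection at B: R_B = δ_0/δ_{BB} = 5362/114.3 = 46.9 kip.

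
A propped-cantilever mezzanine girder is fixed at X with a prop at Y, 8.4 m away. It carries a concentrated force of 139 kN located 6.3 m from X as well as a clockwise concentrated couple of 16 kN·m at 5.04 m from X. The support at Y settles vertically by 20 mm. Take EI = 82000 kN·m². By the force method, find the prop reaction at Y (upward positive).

Take the reaction at Y as the redundant and release it; the primary structure is a cantilever fixed at X.
Primary-structure tip deflection at Y by superposition:
  point load 139 at a = 6.3: Pa²(3L − a)/(6EI) = 17378/EI
  clockwise couple 16 at a = 5.04: M₀a(2L − a)/(2EI) = 474.2/EI
  δ_0 = 17852/EI
Tip deflection under a unit load at Y: L³/(3EI) = 197.6/EI.
With EI = 82000 kN·m²: δ_0 = 0.21771 m and δ_{YY} = 0.002409 m/kN.
Compatibility — the beam at Y must follow the support down by 0.02 m: δ_0 − R_Y·δ_{YY} = 0.02, so R_Y = (0.21771 − 0.02)/0.002409 = 82.06 kN.

R_Y = 82.06 kN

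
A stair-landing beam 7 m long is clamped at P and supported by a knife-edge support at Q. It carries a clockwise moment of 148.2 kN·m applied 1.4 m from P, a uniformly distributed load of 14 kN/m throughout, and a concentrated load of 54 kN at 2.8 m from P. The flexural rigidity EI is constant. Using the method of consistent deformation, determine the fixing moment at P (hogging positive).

M_P = 226.5 kN·m

Take the reaction at Q as the redundant and release it; the primary structure is a cantilever fixed at P.
Primary-structure tip deflection at Q by superposition:
  clockwise couple 148.2 at a = 1.4: M₀a(2L − a)/(2EI) = 1307/EI
  UDL 14: wL⁴/(8EI) = 4202/EI
  point load 54 at a = 2.8: Pa²(3L − a)/(6EI) = 1284/EI
  δ_0 = 6793/EI
Tip deflection under a unit load at Q: L³/(3EI) = 114.3/EI.
The prop prevents deflection at Q: R_Q = δ_0/δ_{QQ} = 6793/114.3 = 59.41 kN.
Moment equilibrium about P: M_P = Σ(load moments about P) − R_Q·L = 642.4 − 59.41×7 = 226.5 kN·m.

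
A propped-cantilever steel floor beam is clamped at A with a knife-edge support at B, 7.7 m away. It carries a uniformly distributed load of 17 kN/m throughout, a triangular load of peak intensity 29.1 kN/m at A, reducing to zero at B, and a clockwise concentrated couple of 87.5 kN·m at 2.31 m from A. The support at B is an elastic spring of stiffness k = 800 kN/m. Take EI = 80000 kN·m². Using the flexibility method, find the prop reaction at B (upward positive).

R_B = 48.39 kN

Remove the prop at B; the released (primary) structure is a cantilever built in at A.
Deflection at B on the released cantilever, summing each load's contribution:
  UDL 17: wL⁴/(8EI) = 7470/EI
  triangular load, peak 29.1 at the fixed end: w₀L⁴/(30EI) = 3410/EI
  clockwise couple 87.5 at a = 2.31: M₀a(2L − a)/(2EI) = 1323/EI
  δ_0 = 12203/EI
Tip deflection under a unit load at B: L³/(3EI) = 152.2/EI.
With EI = 80000 kN·m²: δ_0 = 0.15253 m and δ_{BB} = 0.001902 m/kN.
Compatibility — the spring shortens by R_B/k under the reaction it provides: δ_0 − R_B·δ_{BB} = R_B/k. With 1/k = 0.00125 m/kN, R_B = δ_0 / (δ_{BB} + 1/k) = 0.15253 / (0.001902 + 0.00125) = 48.39 kN.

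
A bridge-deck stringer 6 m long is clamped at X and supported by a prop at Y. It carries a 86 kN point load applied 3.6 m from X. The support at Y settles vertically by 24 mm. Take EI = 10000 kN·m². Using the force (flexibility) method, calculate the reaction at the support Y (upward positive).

Remove the prop at Y; the released (primary) structure is a cantilever built in at X.
Downward deflection at the released point Y due to the loads:
  point load 86 at a = 3.6: Pa²(3L − a)/(6EI) = 2675/EI
Flexibility coefficient — unit upward force at Y: δ_{YY} = L³/(3EI) = 72/EI.
With EI = 10000 kN·m²: δ_0 = 0.26749 m and δ_{YY} = 0.0072 m/kN.
Compatibility — the beam at Y must follow the support down by 0.024 m: δ_0 − R_Y·δ_{YY} = 0.024, so R_Y = (0.26749 − 0.024)/0.0072 = 33.82 kN.

R_Y = 33.82 kN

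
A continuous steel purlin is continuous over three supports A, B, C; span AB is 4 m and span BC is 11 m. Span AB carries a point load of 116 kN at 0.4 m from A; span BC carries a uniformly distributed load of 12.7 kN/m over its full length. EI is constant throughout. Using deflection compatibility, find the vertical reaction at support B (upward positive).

R_B = 131.6 kN

Take M_B as the redundant. Released structure: two simple spans AB and BC with a hinge at B.
Rotations at B on the released spans (each span's end-slope, ×1/EI):
  span AB: point load 116 at a = 0.4: Pab(L + a)/(6LEI) = 30.62/EI
  span BC: UDL 12.7: wL³/(24EI) = 704.3/EI
  relative rotation θ_0 = (30.62 + 704.3)/EI = 734.9/EI
A unit hogging moment at B produces rotation L₁/(3EI) + L₂/(3EI) = 5/EI.
Slope continuity at B: θ_0 = M_B·5/EI, so M_B = 734.9/5 = 147 kN·m (hogging).
Span AB, ΣM about A with M_B applied at B: R_B^{AB}·4 = 46.4 + 147, so R_B^{AB} = 48.35 kN and R_A = 116 − 48.35 = 67.65 kN.
Span BC, ΣM about C: R_B^{BC}·11 = 768.4 + 147, so R_B^{BC} = 83.21 kN and R_C = 139.7 − 83.21 = 56.49 kN.
R_B = 48.35 + 83.21 = 131.6 kN.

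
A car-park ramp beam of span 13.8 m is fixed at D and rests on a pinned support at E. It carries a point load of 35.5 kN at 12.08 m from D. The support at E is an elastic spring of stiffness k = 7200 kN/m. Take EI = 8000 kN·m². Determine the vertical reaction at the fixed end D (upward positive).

R_D = 6.639 kN

Take the reaction at E as the redundant and release it; the primary structure is a cantilever fixed at D.
Primary-structure tip deflection at E by superposition:
  point load 35.5 at a = 12.08: Pa²(3L − a)/(6EI) = 25315/EI
Flexibility coefficient — unit upward force at E: δ_{EE} = L³/(3EI) = 876/EI.
With EI = 8000 kN·m²: δ_0 = 3.1644 m and δ_{EE} = 0.1095 m/kN.
Compatibility — the spring shortens by R_E/k under the reaction it provides: δ_0 − R_E·δ_{EE} = R_E/k. With 1/k = 0.000139 m/kN, R_E = δ_0 / (δ_{EE} + 1/k) = 3.1644 / (0.1095 + 0.000139) = 28.86 kN.
Vertical equilibrium: R_D = ΣP − R_E = 35.5 − 28.86 = 6.639 kN.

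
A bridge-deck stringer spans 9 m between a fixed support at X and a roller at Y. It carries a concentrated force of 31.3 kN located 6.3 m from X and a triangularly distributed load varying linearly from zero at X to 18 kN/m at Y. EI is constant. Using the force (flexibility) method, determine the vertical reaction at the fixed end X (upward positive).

Release the roller at Y. Primary structure: cantilever fixed at X.
Primary-structure tip deflection at Y by superposition:
  point load 31.3 at a = 6.3: Pa²(3L − a)/(6EI) = 4286/EI
  triangular load, peak 18 at the free end: 11w₀L⁴/(120EI) = 10826/EI
  δ_0 = 15112/EI
Tip deflection under a unit load at Y: L³/(3EI) = 243/EI.
The prop prevents deflection at Y: R_Y = δ_0/δ_{YY} = 15112/243 = 62.19 kN.
Vertical equilibrium: R_X = ΣP − R_Y = 112.3 − 62.19 = 50.11 kN.

R_X = 50.11 kN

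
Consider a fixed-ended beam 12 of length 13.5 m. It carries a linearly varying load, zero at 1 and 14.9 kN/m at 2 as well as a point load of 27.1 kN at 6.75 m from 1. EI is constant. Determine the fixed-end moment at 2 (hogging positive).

Take the two fixed-end moments M_1, M_2 as redundants; the released structure is the simple span 12.
Simple-span end rotations at 1 and 2 under the given loads:
  at 1: triangular load, peak 14.9: 7w₀L³/(360EI) = 712.8/EI
  at 2: triangular load, peak 14.9: w₀L³/(45EI) = 814.7/EI
  at 1: point load 27.1 at a = 6.75: Pab(L + b)/(6LEI) = 308.7/EI
  at 2: point load 27.1 at a = 6.75: Pab(L + a)/(6LEI) = 308.7/EI
  θ_10 = 1022/EI,  θ_20 = 1123/EI
Flexibility coefficients: a unit moment at one end gives L/(3EI) there and L/(6EI) at the far end, so f₁₁ = f₂₂ = 4.5/EI and f₁₂ = f₂₁ = 2.25/EI.
Compatibility — zero rotation at each built-in end:
  4.5 M_1 + 2.25 M_2 = 1022
  2.25 M_1 + 4.5 M_2 = 1123
Solving the pair gives M_1 = 136.2 kN·m and M_2 = 181.5 kN·m (hogging).

M_2 = 181.5 kN·m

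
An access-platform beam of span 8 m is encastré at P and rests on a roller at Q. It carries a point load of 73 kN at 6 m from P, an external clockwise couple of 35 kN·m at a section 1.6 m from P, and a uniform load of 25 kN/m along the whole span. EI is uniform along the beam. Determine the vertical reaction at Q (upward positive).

R_Q = 123.6 kN

Choose R_Q as the redundant. The primary structure is the cantilever fixed at P.
Downward deflection at the released point Q due to the loads:
  point load 73 at a = 6: Pa²(3L − a)/(6EI) = 7884/EI
  clockwise couple 35 at a = 1.6: M₀a(2L − a)/(2EI) = 403.2/EI
  UDL 25: wL⁴/(8EI) = 12800/EI
  δ_0 = 21087/EI
Tip deflection under a unit load at Q: L³/(3EI) = 170.7/EI.
The prop prevents deflection at Q: R_Q = δ_0/δ_{QQ} = 21087/170.7 = 123.6 kN.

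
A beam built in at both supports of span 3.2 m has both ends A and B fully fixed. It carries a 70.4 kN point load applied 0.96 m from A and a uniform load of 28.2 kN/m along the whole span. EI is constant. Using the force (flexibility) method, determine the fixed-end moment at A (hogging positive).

M_A = 57.18 kN·m

Take the two fixed-end moments M_A, M_B as redundants; the released structure is the simple span AB.
End rotations of the released simple span under the applied load (×1/EI):
  at A: point load 70.4 at a = 0.96: Pab(L + b)/(6LEI) = 42.89/EI
  at B: point load 70.4 at a = 0.96: Pab(L + a)/(6LEI) = 32.8/EI
  at A: UDL 28.2: wL³/(24EI) = 38.5/EI
  at B: UDL 28.2: wL³/(24EI) = 38.5/EI
  θ_A0 = 81.4/EI,  θ_B0 = 71.3/EI
Flexibility coefficients: a unit moment at one end gives L/(3EI) there and L/(6EI) at the far end, so f₁₁ = f₂₂ = 1.067/EI and f₁₂ = f₂₁ = 0.5333/EI.
Compatibility — zero rotation at each built-in end:
  1.067 M_A + 0.5333 M_B = 81.4
  0.5333 M_A + 1.067 M_B = 71.3
Solving the pair gives M_A = 57.18 kN·m and M_B = 38.26 kN·m (hogging).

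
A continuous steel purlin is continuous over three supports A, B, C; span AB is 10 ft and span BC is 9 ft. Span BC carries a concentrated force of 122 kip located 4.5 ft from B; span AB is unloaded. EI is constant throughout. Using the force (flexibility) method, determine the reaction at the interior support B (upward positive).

R_B = 81.59 kip

Insert a hinge at B; M_B is the redundant, and each span becomes simply supported.
Rotations at B on the released spans (each span's end-slope, ×1/EI):
  span BC: point load 122 at a = 4.5: Pab(L + b)/(6LEI) = 617.6/EI
  relative rotation θ_0 = (0 + 617.6)/EI = 617.6/EI
A unit hogging moment at B produces rotation L₁/(3EI) + L₂/(3EI) = 6.333/EI.
Compatibility: M_B·(L₁+L₂)/(3EI) = θ_0, giving M_B = 97.52 kip·ft (hogging).
Span AB, ΣM about A with M_B applied at B: R_B^{AB}·10 = 0 + 97.52, so R_B^{AB} = 9.752 kip and R_A = 0 − 9.752 = -9.752 kip.
Span BC, ΣM about C: R_B^{BC}·9 = 549 + 97.52, so R_B^{BC} = 71.84 kip and R_C = 122 − 71.84 = 50.16 kip.
R_B = 9.752 + 71.84 = 81.59 kip.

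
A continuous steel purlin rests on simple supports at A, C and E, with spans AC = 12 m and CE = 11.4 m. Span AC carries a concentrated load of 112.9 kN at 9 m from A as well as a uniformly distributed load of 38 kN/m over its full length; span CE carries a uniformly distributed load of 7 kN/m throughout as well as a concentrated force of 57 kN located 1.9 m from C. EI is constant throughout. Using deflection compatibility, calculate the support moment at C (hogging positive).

M_C = 560.5 kN·m

Release continuity at C by inserting a hinge; the redundant is the internal moment M_C. The primary structure is two simply-supported spans AC and CE.
End slopes at the hinge C, treating each span as simply supported:
  span AC: point load 112.9 at a = 9: Pab(L + a)/(6LEI) = 889.1/EI
  span AC: UDL 38: wL³/(24EI) = 2736/EI
  span CE: UDL 7: wL³/(24EI) = 432.1/EI
  span CE: point load 57 at a = 1.9: Pab(L + b)/(6LEI) = 314.4/EI
  relative rotation θ_0 = (3625 + 746.5)/EI = 4372/EI
A unit hogging moment at C produces rotation L₁/(3EI) + L₂/(3EI) = 7.8/EI.
Slope continuity at C: θ_0 = M_C·7.8/EI, so M_C = 4372/7.8 = 560.5 kN·m (hogging).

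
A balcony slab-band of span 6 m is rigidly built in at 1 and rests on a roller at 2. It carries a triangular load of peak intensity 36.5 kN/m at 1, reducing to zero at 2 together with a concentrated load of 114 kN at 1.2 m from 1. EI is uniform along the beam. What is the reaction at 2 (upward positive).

R_2 = 28.28 kN

Remove the prop at 2; the released (primary) structure is a cantilever built in at 1.
Downward deflection at the released point 2 due to the loads:
  triangular load, peak 36.5 at the fixed end: w₀L⁴/(30EI) = 1577/EI
  point load 114 at a = 1.2: Pa²(3L − a)/(6EI) = 459.6/EI
  δ_0 = 2036/EI
Flexibility coefficient — unit upward force at 2: δ_{22} = L³/(3EI) = 72/EI.
The prop prevents deflection at 2: R_2 = δ_0/δ_{22} = 2036/72 = 28.28 kN.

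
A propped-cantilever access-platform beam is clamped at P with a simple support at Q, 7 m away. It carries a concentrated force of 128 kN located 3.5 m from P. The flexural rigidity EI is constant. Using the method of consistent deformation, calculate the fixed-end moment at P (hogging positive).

Take the reaction at Q as the redundant and release it; the primary structure is a cantilever fixed at P.
Primary-structure tip deflection at Q by superposition:
  point load 128 at a = 3.5: Pa²(3L − a)/(6EI) = 4573/EI
Flexibility coefficient — unit upward force at Q: δ_{QQ} = L³/(3EI) = 114.3/EI.
Compatibility at Q: δ_0 − R_Q·δ_{QQ} = 0, so R_Q = 4573/114.3 = 40 kN.
Moment equilibrium about P: M_P = Σ(load moments about P) − R_Q·L = 448 − 40×7 = 168 kN·m.

M_P = 168 kN·m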